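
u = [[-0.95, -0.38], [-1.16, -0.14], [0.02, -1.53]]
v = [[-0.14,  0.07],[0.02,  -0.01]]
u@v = [[0.13, -0.06], [0.16, -0.08], [-0.03, 0.02]]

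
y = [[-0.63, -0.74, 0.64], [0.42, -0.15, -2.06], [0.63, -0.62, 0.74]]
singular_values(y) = [2.33, 0.97, 0.86]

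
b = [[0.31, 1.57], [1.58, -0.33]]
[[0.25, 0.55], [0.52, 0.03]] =b @ [[0.35, 0.09], [0.09, 0.33]]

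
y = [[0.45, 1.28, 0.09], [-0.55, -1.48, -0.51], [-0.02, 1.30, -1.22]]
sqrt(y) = [[0.53, 0.36, 0.48], [-0.2, 0.33, -0.75], [0.51, 2.02, 0.23]]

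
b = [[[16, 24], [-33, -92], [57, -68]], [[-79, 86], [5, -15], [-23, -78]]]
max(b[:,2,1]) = -68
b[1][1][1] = -15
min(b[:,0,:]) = -79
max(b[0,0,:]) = 24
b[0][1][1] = -92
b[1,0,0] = -79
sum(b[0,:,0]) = 40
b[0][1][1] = -92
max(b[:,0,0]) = 16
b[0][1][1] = -92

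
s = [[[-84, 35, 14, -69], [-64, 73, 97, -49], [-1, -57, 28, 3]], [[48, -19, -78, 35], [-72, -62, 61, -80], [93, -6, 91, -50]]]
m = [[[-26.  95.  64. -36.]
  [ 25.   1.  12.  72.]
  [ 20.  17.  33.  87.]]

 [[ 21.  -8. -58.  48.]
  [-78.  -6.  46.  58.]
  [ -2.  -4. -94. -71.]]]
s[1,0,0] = 48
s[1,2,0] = 93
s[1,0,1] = -19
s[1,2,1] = -6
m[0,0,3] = -36.0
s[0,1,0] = -64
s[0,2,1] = -57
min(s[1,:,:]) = -80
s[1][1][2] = 61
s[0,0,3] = -69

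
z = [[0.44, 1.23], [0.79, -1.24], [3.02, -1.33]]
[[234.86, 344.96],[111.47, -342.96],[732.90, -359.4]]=z @ [[282.30,3.89], [89.96,279.06]]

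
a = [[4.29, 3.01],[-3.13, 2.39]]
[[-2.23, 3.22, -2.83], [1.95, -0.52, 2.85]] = a@ [[-0.57, 0.47, -0.78], [0.07, 0.40, 0.17]]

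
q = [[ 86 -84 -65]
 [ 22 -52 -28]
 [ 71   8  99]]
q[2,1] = 8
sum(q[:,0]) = 179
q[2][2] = 99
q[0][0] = 86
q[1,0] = 22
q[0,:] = [86, -84, -65]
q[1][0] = 22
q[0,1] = -84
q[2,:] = [71, 8, 99]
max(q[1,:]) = 22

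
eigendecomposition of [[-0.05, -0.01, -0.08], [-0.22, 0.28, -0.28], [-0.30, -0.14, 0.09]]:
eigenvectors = [[-0.41, -0.36, -0.06], [-0.59, 0.65, -0.89], [-0.70, 0.67, 0.45]]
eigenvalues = [-0.2, 0.12, 0.41]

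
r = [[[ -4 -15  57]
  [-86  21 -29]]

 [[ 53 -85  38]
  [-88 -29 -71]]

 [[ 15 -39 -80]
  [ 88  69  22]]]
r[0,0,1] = -15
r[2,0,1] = -39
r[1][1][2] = -71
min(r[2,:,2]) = -80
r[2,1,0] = 88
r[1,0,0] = 53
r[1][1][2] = -71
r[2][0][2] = -80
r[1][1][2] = -71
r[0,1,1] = 21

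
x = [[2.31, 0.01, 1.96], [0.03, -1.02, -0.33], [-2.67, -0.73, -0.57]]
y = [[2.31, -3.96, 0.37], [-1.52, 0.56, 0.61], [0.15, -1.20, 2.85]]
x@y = [[5.61, -11.49, 6.45], [1.57, -0.29, -1.55], [-5.14, 10.85, -3.06]]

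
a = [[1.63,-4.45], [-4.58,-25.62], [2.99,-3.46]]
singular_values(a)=[26.51, 4.21]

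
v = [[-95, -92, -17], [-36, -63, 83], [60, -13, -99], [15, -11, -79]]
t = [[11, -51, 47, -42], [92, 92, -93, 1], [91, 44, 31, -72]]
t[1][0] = 92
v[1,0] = -36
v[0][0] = -95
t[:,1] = [-51, 92, 44]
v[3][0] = 15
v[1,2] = 83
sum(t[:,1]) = 85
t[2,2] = 31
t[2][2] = 31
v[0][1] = -92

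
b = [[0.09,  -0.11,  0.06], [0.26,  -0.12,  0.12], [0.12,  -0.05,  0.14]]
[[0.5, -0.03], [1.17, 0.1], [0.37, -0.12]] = b @ [[4.46, 1.54], [-1.90, 0.44], [-1.83, -2.04]]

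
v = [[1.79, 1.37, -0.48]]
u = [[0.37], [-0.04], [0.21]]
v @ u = [[0.51]]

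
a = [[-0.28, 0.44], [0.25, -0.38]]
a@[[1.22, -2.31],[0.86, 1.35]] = [[0.04, 1.24],[-0.02, -1.09]]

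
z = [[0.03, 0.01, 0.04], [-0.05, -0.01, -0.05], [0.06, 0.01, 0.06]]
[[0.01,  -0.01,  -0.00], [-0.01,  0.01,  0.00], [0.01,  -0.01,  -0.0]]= z @ [[-0.09, 0.12, 0.01], [0.14, -0.19, -0.01], [0.17, -0.23, -0.01]]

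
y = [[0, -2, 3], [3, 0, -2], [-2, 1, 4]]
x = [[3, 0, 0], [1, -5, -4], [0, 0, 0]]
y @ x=[[-2, 10, 8], [9, 0, 0], [-5, -5, -4]]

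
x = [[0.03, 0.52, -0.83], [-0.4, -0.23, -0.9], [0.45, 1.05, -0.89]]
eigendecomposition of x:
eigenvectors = [[(0.8+0j), (0.39+0.25j), 0.39-0.25j],[(-0.54+0j), (0.06+0.61j), 0.06-0.61j],[(-0.25+0j), 0.64+0.00j, (0.64-0j)]]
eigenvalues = [(-0.06+0j), (-0.51+1.17j), (-0.51-1.17j)]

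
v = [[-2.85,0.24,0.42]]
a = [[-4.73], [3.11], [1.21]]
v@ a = [[14.74]]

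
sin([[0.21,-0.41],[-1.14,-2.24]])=[[0.31, -0.15], [-0.42, -0.60]]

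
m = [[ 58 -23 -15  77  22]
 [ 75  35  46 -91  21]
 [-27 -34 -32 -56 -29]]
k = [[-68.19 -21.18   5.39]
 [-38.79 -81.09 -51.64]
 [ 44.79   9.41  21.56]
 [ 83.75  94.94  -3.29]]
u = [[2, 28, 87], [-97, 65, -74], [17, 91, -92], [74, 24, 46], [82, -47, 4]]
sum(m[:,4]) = 14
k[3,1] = 94.94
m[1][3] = -91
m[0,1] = -23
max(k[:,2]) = 21.56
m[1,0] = 75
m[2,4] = -29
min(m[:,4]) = -29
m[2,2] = -32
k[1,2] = -51.64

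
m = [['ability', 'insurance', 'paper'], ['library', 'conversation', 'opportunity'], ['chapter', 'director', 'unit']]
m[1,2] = 'opportunity'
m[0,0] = 'ability'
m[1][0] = 'library'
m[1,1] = 'conversation'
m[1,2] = 'opportunity'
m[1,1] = 'conversation'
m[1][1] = 'conversation'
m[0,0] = 'ability'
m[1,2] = 'opportunity'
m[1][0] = 'library'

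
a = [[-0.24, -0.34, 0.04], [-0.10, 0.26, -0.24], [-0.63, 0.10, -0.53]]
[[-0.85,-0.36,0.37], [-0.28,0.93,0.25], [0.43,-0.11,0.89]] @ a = [[0.01, 0.23, -0.14], [-0.18, 0.36, -0.37], [-0.65, -0.09, -0.43]]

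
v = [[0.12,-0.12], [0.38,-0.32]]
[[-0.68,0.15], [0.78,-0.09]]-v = [[-0.80, 0.27],[0.40, 0.23]]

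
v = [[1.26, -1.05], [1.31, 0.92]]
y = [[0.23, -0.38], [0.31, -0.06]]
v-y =[[1.03, -0.67], [1.00, 0.98]]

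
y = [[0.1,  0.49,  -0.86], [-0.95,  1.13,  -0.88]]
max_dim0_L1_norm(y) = 1.74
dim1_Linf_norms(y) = [0.86, 1.13]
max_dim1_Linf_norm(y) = 1.13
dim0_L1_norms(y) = [1.05, 1.62, 1.74]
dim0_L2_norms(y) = [0.96, 1.23, 1.23]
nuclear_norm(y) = 2.52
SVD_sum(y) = [[-0.35, 0.53, -0.5], [-0.73, 1.11, -1.05]] + [[0.45, -0.04, -0.36], [-0.22, 0.02, 0.17]]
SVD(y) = [[-0.43, -0.9], [-0.90, 0.43]] @ diag([1.8799989303137743, 0.6396123998321661]) @ [[0.43,-0.65,0.62], [-0.78,0.07,0.62]]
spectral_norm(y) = 1.88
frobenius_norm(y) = 1.99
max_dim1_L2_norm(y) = 1.72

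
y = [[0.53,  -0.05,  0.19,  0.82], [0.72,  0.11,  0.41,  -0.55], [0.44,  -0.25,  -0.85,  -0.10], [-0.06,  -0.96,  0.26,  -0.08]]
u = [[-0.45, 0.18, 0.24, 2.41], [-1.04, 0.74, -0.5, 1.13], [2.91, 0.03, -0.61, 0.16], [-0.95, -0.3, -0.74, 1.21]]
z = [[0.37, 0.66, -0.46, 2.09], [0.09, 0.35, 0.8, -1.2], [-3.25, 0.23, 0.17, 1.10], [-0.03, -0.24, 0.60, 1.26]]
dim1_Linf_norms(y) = [0.82, 0.72, 0.85, 0.96]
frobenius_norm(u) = 4.60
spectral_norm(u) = 3.58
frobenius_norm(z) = 4.61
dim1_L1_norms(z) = [3.58, 2.44, 4.75, 2.13]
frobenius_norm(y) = 2.00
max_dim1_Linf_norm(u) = 2.91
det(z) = -6.97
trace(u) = 0.89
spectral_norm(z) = 3.59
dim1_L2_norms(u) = [2.47, 1.78, 2.98, 1.73]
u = y @ z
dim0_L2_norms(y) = [1.0, 1.0, 1.0, 1.0]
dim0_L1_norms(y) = [1.75, 1.37, 1.71, 1.55]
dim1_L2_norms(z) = [2.27, 1.49, 3.44, 1.42]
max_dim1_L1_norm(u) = 3.71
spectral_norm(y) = 1.00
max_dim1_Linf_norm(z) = 3.25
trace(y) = -0.29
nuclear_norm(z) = 7.94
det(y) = 0.99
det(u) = -6.91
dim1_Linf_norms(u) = [2.41, 1.13, 2.91, 1.21]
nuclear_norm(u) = 7.92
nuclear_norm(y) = 3.99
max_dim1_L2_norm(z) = 3.44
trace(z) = 2.15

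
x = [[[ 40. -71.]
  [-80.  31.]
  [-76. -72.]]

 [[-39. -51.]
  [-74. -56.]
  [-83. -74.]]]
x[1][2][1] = -74.0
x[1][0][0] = -39.0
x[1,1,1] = -56.0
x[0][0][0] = 40.0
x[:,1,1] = [31.0, -56.0]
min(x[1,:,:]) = -83.0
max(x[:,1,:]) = 31.0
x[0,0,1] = -71.0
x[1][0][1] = -51.0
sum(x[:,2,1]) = -146.0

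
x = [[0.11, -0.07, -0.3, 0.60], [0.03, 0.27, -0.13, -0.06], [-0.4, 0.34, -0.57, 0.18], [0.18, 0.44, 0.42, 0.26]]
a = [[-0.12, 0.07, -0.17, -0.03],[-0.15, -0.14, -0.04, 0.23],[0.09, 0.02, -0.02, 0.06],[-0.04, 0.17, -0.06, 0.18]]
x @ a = [[-0.05, 0.11, -0.05, 0.07], [-0.05, -0.05, -0.01, 0.04], [-0.06, -0.06, 0.06, 0.09], [-0.06, 0.00, -0.07, 0.17]]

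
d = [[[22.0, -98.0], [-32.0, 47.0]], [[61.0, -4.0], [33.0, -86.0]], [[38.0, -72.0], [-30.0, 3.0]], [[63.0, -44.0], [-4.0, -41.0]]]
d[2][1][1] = 3.0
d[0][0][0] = 22.0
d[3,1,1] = -41.0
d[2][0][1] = -72.0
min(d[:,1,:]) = -86.0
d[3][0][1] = -44.0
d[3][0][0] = 63.0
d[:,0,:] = [[22.0, -98.0], [61.0, -4.0], [38.0, -72.0], [63.0, -44.0]]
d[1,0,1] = -4.0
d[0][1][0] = -32.0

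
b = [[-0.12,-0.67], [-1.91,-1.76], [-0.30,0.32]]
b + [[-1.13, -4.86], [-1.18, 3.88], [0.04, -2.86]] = [[-1.25, -5.53],  [-3.09, 2.12],  [-0.26, -2.54]]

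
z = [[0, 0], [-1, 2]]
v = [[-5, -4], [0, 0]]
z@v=[[0, 0], [5, 4]]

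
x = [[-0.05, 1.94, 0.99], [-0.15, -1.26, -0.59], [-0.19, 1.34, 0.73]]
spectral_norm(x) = 3.00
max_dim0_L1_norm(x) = 4.54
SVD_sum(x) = [[-0.05, 1.94, 0.99],  [0.03, -1.24, -0.63],  [-0.03, 1.36, 0.69]] + [[-0.0,-0.00,0.00], [-0.18,-0.02,0.04], [-0.16,-0.02,0.04]] + [[-0.0,0.0,-0.0], [-0.0,0.00,-0.0], [0.00,-0.00,0.00]]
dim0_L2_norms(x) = [0.25, 2.67, 1.36]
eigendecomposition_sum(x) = [[-0.00+0.00j, -0.00+0.00j, 0j], [0.00-0.00j, 0.00+0.00j, (-0+0j)], [-0.00+0.00j, -0.00+0.00j, 0j]] + [[-0.02+0.45j, 0.97+0.60j, 0.49+0.17j],[-0.08-0.24j, (-0.63-0.13j), (-0.29+0.01j)],[(-0.09+0.36j), (0.67+0.64j), 0.36+0.22j]] + [[-0.02-0.45j, 0.97-0.60j, 0.49-0.17j],  [-0.08+0.24j, (-0.63+0.13j), -0.29-0.01j],  [-0.09-0.36j, (0.67-0.64j), (0.36-0.22j)]]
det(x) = 0.00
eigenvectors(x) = [[-0.25+0.00j, (-0.71+0j), (-0.71-0j)], [0.43+0.00j, 0.38-0.14j, (0.38+0.14j)], [(-0.86+0j), -0.56-0.12j, (-0.56+0.12j)]]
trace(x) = -0.58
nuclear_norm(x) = 3.25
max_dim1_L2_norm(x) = 2.18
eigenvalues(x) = [0j, (-0.29+0.54j), (-0.29-0.54j)]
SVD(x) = [[-0.73, -0.02, -0.69], [0.46, -0.75, -0.47], [-0.51, -0.66, 0.55]] @ diag([3.0013366780089927, 0.24693703386559357, 0.0004965315805815503]) @ [[0.02, -0.89, -0.45], [0.97, 0.13, -0.22], [0.25, -0.43, 0.86]]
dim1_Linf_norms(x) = [1.94, 1.26, 1.34]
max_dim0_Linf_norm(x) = 1.94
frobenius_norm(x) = 3.01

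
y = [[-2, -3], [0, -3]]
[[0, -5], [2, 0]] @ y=[[0, 15], [-4, -6]]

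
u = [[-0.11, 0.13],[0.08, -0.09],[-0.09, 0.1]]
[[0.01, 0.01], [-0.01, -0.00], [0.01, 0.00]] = u@[[-0.03, 0.0], [0.03, 0.04]]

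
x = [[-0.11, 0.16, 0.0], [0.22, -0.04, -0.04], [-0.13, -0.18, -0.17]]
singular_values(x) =[0.29, 0.27, 0.09]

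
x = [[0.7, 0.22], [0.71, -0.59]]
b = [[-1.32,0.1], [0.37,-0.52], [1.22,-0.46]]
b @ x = [[-0.85, -0.35], [-0.11, 0.39], [0.53, 0.54]]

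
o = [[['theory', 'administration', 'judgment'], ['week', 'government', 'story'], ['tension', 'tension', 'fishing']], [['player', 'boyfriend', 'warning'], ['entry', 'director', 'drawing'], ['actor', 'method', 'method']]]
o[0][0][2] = 'judgment'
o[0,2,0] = 'tension'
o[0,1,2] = 'story'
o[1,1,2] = 'drawing'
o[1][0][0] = 'player'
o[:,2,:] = [['tension', 'tension', 'fishing'], ['actor', 'method', 'method']]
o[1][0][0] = 'player'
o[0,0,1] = 'administration'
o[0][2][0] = 'tension'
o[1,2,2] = 'method'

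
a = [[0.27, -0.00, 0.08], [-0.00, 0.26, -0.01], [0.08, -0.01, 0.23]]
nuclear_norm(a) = 0.76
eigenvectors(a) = [[-0.61, -0.78, 0.12], [0.08, 0.08, 0.99], [0.79, -0.62, -0.01]]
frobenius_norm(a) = 0.45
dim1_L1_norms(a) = [0.35, 0.27, 0.32]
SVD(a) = [[-0.78, 0.12, 0.61], [0.08, 0.99, -0.08], [-0.62, -0.01, -0.79]] @ diag([0.3329837231919528, 0.2601471229540843, 0.1668691538539631]) @ [[-0.78, 0.08, -0.62], [0.12, 0.99, -0.01], [0.61, -0.08, -0.79]]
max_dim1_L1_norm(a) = 0.35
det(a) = 0.01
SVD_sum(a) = [[0.20, -0.02, 0.16],[-0.02, 0.00, -0.02],[0.16, -0.02, 0.13]] + [[0.0, 0.03, -0.0],[0.03, 0.26, -0.00],[-0.0, -0.0, 0.0]] + [[0.06, -0.01, -0.08], [-0.01, 0.0, 0.01], [-0.08, 0.01, 0.1]]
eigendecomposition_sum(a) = [[0.06, -0.01, -0.08], [-0.01, 0.0, 0.01], [-0.08, 0.01, 0.1]] + [[0.20, -0.02, 0.16], [-0.02, 0.00, -0.02], [0.16, -0.02, 0.13]] + [[0.00, 0.03, -0.0], [0.03, 0.26, -0.0], [-0.00, -0.0, 0.00]]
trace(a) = 0.76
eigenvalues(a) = [0.17, 0.33, 0.26]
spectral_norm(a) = 0.33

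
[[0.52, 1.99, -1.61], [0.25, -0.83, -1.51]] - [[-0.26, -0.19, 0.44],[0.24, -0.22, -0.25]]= [[0.78, 2.18, -2.05],[0.01, -0.61, -1.26]]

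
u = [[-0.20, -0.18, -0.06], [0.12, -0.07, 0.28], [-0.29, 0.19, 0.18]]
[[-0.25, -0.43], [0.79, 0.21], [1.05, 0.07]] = u @ [[-0.77, 0.91], [1.12, 1.17], [3.42, 0.64]]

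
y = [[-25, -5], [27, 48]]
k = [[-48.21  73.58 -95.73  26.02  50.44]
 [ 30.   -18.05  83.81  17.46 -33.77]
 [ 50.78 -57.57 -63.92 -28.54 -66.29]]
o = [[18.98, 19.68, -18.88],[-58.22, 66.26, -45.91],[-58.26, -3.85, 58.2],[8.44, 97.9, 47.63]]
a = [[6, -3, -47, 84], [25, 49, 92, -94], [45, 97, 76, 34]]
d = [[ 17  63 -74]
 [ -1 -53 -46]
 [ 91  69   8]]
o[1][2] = -45.91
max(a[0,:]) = 84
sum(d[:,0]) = 107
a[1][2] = 92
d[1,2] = -46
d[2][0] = 91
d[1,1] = -53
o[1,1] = 66.26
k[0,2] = -95.73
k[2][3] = -28.54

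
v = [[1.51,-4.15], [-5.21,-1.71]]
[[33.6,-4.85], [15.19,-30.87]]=v@[[-0.23, 4.95], [-8.18, 2.97]]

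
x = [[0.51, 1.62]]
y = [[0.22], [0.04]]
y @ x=[[0.11, 0.36], [0.02, 0.06]]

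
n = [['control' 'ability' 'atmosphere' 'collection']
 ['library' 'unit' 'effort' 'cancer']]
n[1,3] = 'cancer'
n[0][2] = 'atmosphere'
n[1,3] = 'cancer'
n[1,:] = ['library', 'unit', 'effort', 'cancer']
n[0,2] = 'atmosphere'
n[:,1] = ['ability', 'unit']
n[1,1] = 'unit'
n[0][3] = 'collection'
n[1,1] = 'unit'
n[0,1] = 'ability'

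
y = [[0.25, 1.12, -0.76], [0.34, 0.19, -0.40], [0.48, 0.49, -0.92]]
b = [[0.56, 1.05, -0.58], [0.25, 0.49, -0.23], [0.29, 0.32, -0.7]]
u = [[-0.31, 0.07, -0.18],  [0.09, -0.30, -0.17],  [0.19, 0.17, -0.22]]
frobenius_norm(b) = 1.67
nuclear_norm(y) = 2.40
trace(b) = 0.35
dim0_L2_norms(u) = [0.37, 0.35, 0.33]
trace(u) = -0.83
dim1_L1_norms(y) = [2.13, 0.93, 1.89]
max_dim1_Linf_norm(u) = 0.31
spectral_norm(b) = 1.62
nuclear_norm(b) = 2.04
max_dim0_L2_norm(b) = 1.2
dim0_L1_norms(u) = [0.59, 0.54, 0.57]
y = u + b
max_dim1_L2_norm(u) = 0.37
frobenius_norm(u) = 0.61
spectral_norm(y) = 1.80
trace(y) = -0.48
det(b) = -0.00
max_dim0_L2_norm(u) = 0.37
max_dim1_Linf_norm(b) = 1.05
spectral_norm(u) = 0.39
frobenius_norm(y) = 1.88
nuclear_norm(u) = 1.06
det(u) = -0.04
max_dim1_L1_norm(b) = 2.19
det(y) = 0.08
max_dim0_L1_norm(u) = 0.59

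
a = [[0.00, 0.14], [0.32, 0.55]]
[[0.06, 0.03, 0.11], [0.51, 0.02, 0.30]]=a @ [[0.8, -0.34, -0.42], [0.46, 0.23, 0.79]]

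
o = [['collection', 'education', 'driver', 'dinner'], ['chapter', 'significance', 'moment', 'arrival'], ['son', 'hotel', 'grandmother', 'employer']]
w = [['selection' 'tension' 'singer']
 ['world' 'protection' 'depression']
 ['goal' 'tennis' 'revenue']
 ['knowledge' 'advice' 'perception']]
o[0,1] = 'education'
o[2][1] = 'hotel'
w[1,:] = ['world', 'protection', 'depression']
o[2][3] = 'employer'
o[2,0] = 'son'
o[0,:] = ['collection', 'education', 'driver', 'dinner']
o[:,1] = ['education', 'significance', 'hotel']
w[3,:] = ['knowledge', 'advice', 'perception']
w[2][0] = 'goal'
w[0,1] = 'tension'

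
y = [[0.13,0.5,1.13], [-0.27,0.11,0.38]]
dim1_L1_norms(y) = [1.76, 0.76]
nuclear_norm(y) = 1.60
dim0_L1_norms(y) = [0.4, 0.61, 1.51]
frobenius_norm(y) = 1.33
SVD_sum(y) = [[0.04, 0.49, 1.14], [0.01, 0.15, 0.35]] + [[0.09,  0.01,  -0.01], [-0.28,  -0.04,  0.03]]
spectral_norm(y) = 1.30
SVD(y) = [[-0.96,-0.30],[-0.3,0.96]] @ diag([1.29719099279461, 0.30082474667575837]) @ [[-0.03, -0.39, -0.92], [-0.99, -0.14, 0.10]]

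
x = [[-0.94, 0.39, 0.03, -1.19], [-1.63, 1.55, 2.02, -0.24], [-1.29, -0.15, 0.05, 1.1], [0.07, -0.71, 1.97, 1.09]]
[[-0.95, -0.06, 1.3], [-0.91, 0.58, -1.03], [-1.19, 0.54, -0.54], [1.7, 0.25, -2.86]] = x@[[0.93,-0.21,-0.33], [-0.52,0.14,0.1], [0.69,0.04,-0.95], [-0.09,0.26,-0.82]]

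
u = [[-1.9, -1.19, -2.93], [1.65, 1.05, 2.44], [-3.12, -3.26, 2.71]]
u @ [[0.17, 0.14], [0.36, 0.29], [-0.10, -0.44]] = [[-0.46, 0.68], [0.41, -0.54], [-1.98, -2.57]]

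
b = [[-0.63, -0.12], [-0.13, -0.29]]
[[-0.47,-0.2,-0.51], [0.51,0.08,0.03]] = b@[[1.18, 0.40, 0.90], [-2.28, -0.47, -0.49]]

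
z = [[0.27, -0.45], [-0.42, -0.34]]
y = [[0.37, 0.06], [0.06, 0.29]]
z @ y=[[0.07, -0.11], [-0.18, -0.12]]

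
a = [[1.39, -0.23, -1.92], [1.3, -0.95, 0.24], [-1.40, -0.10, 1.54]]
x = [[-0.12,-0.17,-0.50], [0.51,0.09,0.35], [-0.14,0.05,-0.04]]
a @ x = [[-0.02, -0.35, -0.70],[-0.67, -0.29, -0.99],[-0.10, 0.31, 0.6]]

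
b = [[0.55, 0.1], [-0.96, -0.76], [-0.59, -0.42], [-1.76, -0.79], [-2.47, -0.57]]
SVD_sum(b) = [[0.52, 0.19], [-1.09, -0.4], [-0.66, -0.24], [-1.81, -0.66], [-2.36, -0.86]] + [[0.03, -0.09], [0.13, -0.36], [0.07, -0.18], [0.05, -0.13], [-0.11, 0.29]]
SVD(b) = [[-0.16, -0.17],  [0.33, -0.69],  [0.20, -0.34],  [0.55, -0.25],  [0.72, 0.56]] @ diag([3.4890576119761136, 0.5569353466171285]) @ [[-0.94, -0.34], [-0.34, 0.94]]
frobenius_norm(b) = 3.53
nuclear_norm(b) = 4.05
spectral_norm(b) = 3.49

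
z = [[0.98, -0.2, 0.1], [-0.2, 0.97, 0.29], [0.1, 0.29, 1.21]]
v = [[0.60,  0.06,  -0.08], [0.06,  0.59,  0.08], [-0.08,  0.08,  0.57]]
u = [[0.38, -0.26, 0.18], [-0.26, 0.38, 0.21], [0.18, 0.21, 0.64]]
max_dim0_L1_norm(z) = 1.6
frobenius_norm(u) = 0.99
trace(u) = 1.40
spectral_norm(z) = 1.41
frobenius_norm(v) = 1.03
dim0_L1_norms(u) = [0.82, 0.85, 1.03]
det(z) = 1.00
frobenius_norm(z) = 1.91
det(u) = 0.00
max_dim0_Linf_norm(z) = 1.21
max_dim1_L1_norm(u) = 1.03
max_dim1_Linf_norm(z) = 1.21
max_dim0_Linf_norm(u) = 0.64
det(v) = 0.19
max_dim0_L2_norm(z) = 1.25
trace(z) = 3.16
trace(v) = 1.76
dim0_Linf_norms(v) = [0.6, 0.59, 0.57]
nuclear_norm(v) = 1.76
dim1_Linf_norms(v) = [0.6, 0.59, 0.57]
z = v + u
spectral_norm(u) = 0.76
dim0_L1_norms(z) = [1.28, 1.46, 1.6]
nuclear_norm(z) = 3.16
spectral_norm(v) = 0.67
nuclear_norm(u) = 1.40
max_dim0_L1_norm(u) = 1.03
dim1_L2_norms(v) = [0.61, 0.6, 0.58]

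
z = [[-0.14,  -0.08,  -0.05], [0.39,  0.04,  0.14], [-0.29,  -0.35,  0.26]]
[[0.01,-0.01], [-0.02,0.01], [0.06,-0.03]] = z@[[-0.05, 0.03], [-0.08, 0.04], [0.05, -0.03]]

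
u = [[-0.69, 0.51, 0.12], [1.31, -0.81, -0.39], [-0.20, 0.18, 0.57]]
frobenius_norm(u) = 1.92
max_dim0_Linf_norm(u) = 1.31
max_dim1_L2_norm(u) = 1.59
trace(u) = -0.93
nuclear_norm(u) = 2.41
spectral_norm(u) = 1.85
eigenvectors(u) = [[-0.5, 0.54, -0.04], [0.86, 0.84, -0.32], [-0.12, -0.09, 0.95]]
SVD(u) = [[-0.46, 0.25, -0.85], [0.86, -0.12, -0.5], [-0.22, -0.96, -0.16]] @ diag([1.8504907213655415, 0.493216625110172, 0.0679812537025488]) @ [[0.8,-0.52,-0.28], [-0.27,0.1,-0.96], [-0.53,-0.85,0.06]]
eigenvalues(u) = [-1.53, 0.08, 0.52]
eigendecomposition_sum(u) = [[-0.73, 0.49, 0.13], [1.24, -0.83, -0.22], [-0.18, 0.12, 0.03]] + [[0.04, 0.03, 0.01], [0.06, 0.04, 0.02], [-0.01, -0.00, -0.00]] + [[0.00,  -0.0,  -0.02], [0.01,  -0.02,  -0.18], [-0.02,  0.07,  0.54]]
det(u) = -0.06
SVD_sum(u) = [[-0.69,  0.45,  0.24], [1.28,  -0.83,  -0.44], [-0.33,  0.22,  0.12]] + [[-0.03, 0.01, -0.12], [0.02, -0.01, 0.06], [0.13, -0.05, 0.45]] + [[0.03, 0.05, -0.00], [0.02, 0.03, -0.00], [0.01, 0.01, -0.00]]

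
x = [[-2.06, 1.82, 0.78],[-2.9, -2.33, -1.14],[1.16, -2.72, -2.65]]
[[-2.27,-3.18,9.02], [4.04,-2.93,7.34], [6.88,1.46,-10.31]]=x @ [[-0.15,1.25,-3.47], [-0.49,-0.59,0.02], [-2.16,0.6,2.35]]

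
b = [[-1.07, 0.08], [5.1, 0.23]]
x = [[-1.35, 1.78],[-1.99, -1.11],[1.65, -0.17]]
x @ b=[[10.52,0.30],[-3.53,-0.41],[-2.63,0.09]]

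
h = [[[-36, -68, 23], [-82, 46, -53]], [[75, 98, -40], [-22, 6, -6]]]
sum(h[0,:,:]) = -170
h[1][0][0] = 75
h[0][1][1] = 46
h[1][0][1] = 98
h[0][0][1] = -68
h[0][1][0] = -82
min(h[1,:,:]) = -40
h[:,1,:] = [[-82, 46, -53], [-22, 6, -6]]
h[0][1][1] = 46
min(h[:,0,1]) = -68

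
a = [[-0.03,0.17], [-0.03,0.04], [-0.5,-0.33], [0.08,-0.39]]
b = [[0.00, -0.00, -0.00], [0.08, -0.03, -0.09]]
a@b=[[0.01, -0.01, -0.02], [0.0, -0.00, -0.0], [-0.03, 0.01, 0.03], [-0.03, 0.01, 0.04]]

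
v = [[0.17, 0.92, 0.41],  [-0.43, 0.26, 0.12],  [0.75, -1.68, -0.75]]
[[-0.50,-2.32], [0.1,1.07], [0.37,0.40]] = v @ [[-0.52, -3.61], [-0.22, -1.25], [-0.52, -1.35]]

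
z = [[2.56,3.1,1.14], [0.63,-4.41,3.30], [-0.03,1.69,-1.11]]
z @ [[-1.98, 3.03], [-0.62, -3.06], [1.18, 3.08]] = [[-5.65, 1.78],[5.38, 25.57],[-2.3, -8.68]]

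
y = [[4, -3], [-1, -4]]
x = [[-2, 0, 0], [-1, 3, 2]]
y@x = [[-5, -9, -6], [6, -12, -8]]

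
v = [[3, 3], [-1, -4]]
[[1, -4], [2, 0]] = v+[[-2, -7], [3, 4]]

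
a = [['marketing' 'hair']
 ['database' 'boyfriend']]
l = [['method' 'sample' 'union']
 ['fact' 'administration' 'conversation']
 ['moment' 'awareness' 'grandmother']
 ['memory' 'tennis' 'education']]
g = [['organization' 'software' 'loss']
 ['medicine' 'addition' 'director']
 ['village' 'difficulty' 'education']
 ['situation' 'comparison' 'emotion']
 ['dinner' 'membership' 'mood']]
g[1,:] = ['medicine', 'addition', 'director']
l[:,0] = ['method', 'fact', 'moment', 'memory']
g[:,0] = ['organization', 'medicine', 'village', 'situation', 'dinner']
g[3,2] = 'emotion'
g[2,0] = 'village'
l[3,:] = ['memory', 'tennis', 'education']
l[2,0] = 'moment'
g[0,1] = 'software'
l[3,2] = 'education'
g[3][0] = 'situation'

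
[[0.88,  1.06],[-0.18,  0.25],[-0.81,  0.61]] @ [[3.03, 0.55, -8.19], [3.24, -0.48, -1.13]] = [[6.1, -0.02, -8.4], [0.26, -0.22, 1.19], [-0.48, -0.74, 5.94]]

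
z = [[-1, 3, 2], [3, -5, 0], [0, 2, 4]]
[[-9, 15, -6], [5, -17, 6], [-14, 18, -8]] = z@[[0, -4, 2], [-1, 1, 0], [-3, 4, -2]]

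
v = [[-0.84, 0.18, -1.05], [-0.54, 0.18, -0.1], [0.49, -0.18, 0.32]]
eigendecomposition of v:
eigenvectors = [[(0.67+0j), 0.67-0.00j, 0.48+0.00j], [(0.37+0.48j), 0.37-0.48j, 0.86+0.00j], [-0.39-0.20j, -0.39+0.20j, (-0.19+0j)]]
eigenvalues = [(-0.12+0.44j), (-0.12-0.44j), (-0.1+0j)]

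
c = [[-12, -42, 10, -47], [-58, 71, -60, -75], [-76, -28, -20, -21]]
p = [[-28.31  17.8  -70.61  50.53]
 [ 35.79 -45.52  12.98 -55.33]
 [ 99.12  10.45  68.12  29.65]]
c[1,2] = -60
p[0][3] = 50.53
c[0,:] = [-12, -42, 10, -47]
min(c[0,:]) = -47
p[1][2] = 12.98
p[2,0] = 99.12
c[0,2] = 10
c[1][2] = -60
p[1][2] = 12.98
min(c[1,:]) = -75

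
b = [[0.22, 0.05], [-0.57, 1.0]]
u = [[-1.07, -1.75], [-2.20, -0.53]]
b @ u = [[-0.35, -0.41],[-1.59, 0.47]]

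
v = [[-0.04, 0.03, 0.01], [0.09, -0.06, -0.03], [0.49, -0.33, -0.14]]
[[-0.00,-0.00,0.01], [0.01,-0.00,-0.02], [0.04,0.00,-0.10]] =v@[[0.14,  0.03,  -0.12], [0.1,  0.00,  0.07], [-0.01,  0.1,  0.12]]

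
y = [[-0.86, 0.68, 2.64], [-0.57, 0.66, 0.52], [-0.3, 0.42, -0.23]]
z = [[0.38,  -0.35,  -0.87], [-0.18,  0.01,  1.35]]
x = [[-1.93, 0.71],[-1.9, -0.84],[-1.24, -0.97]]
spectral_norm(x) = 3.03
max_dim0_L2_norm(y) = 2.7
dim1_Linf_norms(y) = [2.64, 0.66, 0.42]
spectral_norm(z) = 1.66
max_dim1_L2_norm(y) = 2.86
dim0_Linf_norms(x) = [1.93, 0.97]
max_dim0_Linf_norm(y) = 2.64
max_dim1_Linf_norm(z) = 1.35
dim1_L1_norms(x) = [2.64, 2.74, 2.21]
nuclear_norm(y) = 3.80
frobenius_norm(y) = 3.09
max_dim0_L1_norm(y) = 3.39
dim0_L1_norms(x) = [5.07, 2.52]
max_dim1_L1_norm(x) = 2.74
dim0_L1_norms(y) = [1.73, 1.76, 3.39]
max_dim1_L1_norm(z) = 1.6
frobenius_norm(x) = 3.32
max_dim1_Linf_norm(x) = 1.93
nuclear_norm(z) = 2.01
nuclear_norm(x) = 4.39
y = x @ z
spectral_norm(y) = 2.98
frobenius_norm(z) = 1.70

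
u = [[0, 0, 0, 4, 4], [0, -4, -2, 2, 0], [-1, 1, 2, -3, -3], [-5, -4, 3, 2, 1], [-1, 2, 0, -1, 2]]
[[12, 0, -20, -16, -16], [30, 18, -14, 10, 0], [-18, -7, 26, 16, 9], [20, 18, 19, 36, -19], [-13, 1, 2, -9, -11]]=u @[[0, -5, -3, -5, 3], [-5, -2, 0, -3, 0], [-2, -5, 4, 1, 0], [3, 0, -3, 0, 0], [0, 0, -2, -4, -4]]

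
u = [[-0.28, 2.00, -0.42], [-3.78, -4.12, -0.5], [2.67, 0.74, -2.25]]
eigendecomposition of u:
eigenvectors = [[(0.32+0.43j), (0.32-0.43j), -0.30+0.00j], [(-0.67+0j), -0.67-0.00j, 0.53+0.00j], [(0.5-0.09j), 0.50+0.09j, 0.79+0.00j]]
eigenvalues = [(-1.95+2.36j), (-1.95-2.36j), (-2.75+0j)]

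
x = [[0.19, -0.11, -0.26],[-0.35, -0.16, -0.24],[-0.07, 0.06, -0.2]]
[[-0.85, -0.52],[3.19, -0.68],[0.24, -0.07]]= x@ [[-7.07, 0.11], [-4.41, 2.44], [-0.05, 1.04]]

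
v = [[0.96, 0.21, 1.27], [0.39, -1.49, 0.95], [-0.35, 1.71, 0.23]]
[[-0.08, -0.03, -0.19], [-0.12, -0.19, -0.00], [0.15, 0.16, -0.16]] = v @ [[-0.12, 0.01, -0.02],[0.06, 0.1, -0.08],[0.02, -0.05, -0.12]]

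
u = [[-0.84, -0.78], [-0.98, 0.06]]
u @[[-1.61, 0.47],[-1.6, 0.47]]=[[2.60,-0.76], [1.48,-0.43]]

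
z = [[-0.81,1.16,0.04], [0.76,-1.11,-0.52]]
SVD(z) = [[-0.70,0.71],[0.71,0.7]] @ diag([1.991502740020662, 0.342515454381545]) @ [[0.56, -0.81, -0.20],[-0.14, 0.15, -0.98]]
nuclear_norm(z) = 2.33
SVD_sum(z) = [[-0.78, 1.12, 0.28], [0.79, -1.15, -0.29]] + [[-0.03, 0.04, -0.24], [-0.03, 0.04, -0.23]]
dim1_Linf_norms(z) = [1.16, 1.11]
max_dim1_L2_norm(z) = 1.44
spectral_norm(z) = 1.99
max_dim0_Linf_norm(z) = 1.16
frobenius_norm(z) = 2.02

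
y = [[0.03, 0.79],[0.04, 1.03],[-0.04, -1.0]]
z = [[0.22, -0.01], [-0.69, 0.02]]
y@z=[[-0.54, 0.02], [-0.70, 0.02], [0.68, -0.02]]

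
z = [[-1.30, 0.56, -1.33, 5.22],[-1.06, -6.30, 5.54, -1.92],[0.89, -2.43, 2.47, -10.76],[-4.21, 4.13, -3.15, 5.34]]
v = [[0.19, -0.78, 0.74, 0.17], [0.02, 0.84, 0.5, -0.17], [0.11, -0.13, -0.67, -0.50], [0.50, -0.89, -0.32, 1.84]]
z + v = [[-1.11, -0.22, -0.59, 5.39],[-1.04, -5.46, 6.04, -2.09],[1.0, -2.56, 1.8, -11.26],[-3.71, 3.24, -3.47, 7.18]]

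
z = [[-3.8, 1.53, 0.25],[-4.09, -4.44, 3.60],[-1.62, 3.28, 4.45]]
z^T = [[-3.80,-4.09,-1.62], [1.53,-4.44,3.28], [0.25,3.60,4.45]]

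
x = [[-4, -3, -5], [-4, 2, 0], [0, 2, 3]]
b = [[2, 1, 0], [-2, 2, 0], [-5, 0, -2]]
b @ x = [[-12, -4, -10], [0, 10, 10], [20, 11, 19]]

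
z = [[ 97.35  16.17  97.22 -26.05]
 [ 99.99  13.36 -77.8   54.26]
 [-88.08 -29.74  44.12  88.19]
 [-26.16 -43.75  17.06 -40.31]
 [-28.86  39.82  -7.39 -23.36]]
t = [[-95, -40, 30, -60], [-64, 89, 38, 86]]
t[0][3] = -60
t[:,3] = [-60, 86]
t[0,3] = -60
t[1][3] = 86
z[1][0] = 99.99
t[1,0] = -64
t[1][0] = -64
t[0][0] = -95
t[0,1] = -40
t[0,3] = -60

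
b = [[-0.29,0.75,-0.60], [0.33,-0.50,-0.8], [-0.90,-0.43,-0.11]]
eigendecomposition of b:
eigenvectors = [[(0.58+0j), -0.22-0.53j, (-0.22+0.53j)], [(0.48+0j), 0.62+0.00j, (0.62-0j)], [-0.66+0.00j, 0.26-0.47j, (0.26+0.47j)]]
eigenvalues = [(1+0j), (-0.95+0.32j), (-0.95-0.32j)]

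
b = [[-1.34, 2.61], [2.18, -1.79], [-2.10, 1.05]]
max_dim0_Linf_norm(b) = 2.61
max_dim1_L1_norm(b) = 3.97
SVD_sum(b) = [[-1.97, 1.99], [1.98, -1.99], [-1.57, 1.58]] + [[0.63, 0.62],[0.2, 0.2],[-0.53, -0.53]]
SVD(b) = [[-0.62, -0.74],[0.62, -0.24],[-0.49, 0.63]] @ diag([4.543488317301391, 1.1972526510915675]) @ [[0.7, -0.71], [-0.71, -0.70]]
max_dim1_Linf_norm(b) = 2.61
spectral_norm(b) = 4.54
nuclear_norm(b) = 5.74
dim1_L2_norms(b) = [2.93, 2.82, 2.35]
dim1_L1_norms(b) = [3.95, 3.97, 3.15]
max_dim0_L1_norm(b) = 5.62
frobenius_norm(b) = 4.70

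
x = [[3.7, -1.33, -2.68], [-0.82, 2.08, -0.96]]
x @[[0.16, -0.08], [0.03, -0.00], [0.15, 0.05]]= [[0.15,  -0.43], [-0.21,  0.02]]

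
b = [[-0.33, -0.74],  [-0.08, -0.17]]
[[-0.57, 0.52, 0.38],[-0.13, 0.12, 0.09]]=b@ [[0.35,-0.31,-0.12], [0.62,-0.57,-0.46]]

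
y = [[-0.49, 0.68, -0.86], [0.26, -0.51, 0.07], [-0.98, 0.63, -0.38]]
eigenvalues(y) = [-1.56, 0.49, -0.31]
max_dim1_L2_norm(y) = 1.23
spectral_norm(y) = 1.72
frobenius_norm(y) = 1.81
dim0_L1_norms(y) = [1.73, 1.82, 1.31]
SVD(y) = [[-0.66, 0.75, -0.04], [0.29, 0.21, -0.93], [-0.69, -0.63, -0.36]] @ diag([1.7188947841550766, 0.4946298907861141, 0.2777444727539826]) @ [[0.63,  -0.6,  0.5],[0.62,  0.00,  -0.78],[0.47,  0.8,  0.38]]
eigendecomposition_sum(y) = [[-0.73, 0.82, -0.58], [0.23, -0.26, 0.18], [-0.73, 0.82, -0.58]] + [[0.25, 0.01, -0.24], [0.05, 0.00, -0.05], [-0.24, -0.01, 0.24]] + [[-0.01, -0.15, -0.04],[-0.02, -0.26, -0.07],[-0.01, -0.17, -0.04]]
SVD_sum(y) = [[-0.71,  0.69,  -0.57], [0.32,  -0.30,  0.25], [-0.74,  0.71,  -0.59]] + [[0.23, 0.00, -0.29], [0.07, 0.0, -0.08], [-0.19, -0.00, 0.24]] + [[-0.0, -0.01, -0.0], [-0.12, -0.21, -0.1], [-0.05, -0.08, -0.04]]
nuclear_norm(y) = 2.49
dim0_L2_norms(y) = [1.13, 1.06, 0.94]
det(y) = 0.24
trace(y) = -1.38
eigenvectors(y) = [[0.69, -0.7, 0.44], [-0.22, -0.13, 0.75], [0.69, 0.7, 0.50]]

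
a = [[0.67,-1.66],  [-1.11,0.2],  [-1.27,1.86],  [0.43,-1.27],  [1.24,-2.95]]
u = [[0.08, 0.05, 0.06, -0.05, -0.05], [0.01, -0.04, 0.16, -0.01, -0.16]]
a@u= [[0.04, 0.1, -0.23, -0.02, 0.23],[-0.09, -0.06, -0.03, 0.05, 0.02],[-0.08, -0.14, 0.22, 0.04, -0.23],[0.02, 0.07, -0.18, -0.01, 0.18],[0.07, 0.18, -0.4, -0.03, 0.41]]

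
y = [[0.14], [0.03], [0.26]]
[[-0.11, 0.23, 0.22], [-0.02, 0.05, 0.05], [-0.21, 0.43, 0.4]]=y@[[-0.82, 1.66, 1.54]]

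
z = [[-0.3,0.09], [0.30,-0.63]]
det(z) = 0.16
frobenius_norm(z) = 0.76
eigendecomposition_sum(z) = [[-0.2, -0.04],[-0.15, -0.03]] + [[-0.1, 0.13], [0.45, -0.60]]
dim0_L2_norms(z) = [0.42, 0.64]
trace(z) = -0.93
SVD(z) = [[-0.32,  0.95], [0.95,  0.32]] @ diag([0.7321482529510172, 0.22126666197322506]) @ [[0.52,-0.85],  [-0.85,-0.52]]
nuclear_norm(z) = 0.95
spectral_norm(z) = 0.73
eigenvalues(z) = [-0.23, -0.7]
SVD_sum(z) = [[-0.12, 0.20], [0.36, -0.59]] + [[-0.18,  -0.11],[-0.06,  -0.04]]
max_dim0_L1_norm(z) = 0.72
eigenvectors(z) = [[0.8, -0.22], [0.6, 0.98]]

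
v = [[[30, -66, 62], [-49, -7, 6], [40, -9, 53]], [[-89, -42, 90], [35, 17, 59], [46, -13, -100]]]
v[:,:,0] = [[30, -49, 40], [-89, 35, 46]]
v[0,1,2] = 6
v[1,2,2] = -100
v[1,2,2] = -100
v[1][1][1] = 17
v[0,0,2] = 62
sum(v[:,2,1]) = -22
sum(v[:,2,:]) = 17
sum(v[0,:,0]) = 21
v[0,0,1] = -66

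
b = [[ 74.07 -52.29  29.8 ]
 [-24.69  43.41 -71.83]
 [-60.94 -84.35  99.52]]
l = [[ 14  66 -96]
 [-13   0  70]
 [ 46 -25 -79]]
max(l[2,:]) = 46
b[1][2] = -71.83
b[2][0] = -60.94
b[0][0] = 74.07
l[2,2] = -79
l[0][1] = 66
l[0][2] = -96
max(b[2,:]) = 99.52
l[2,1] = -25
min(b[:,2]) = -71.83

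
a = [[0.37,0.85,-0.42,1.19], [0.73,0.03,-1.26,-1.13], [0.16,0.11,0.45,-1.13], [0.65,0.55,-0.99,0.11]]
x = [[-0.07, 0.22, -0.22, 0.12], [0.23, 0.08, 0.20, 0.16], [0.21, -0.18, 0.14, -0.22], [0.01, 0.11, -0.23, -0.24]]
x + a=[[0.3, 1.07, -0.64, 1.31], [0.96, 0.11, -1.06, -0.97], [0.37, -0.07, 0.59, -1.35], [0.66, 0.66, -1.22, -0.13]]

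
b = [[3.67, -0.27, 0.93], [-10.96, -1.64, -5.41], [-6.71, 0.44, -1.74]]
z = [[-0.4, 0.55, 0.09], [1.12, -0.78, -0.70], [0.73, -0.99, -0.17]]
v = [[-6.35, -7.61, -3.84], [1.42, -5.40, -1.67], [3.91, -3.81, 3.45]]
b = z @ v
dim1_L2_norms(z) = [0.69, 1.53, 1.24]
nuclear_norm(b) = 16.43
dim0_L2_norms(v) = [7.59, 10.08, 5.43]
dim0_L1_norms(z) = [2.25, 2.32, 0.96]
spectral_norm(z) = 2.03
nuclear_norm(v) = 20.97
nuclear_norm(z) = 2.51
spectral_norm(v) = 11.34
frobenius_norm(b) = 14.65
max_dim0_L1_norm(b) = 21.34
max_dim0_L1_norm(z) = 2.32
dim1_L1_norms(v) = [17.8, 8.49, 11.17]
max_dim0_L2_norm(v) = 10.08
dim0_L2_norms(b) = [13.36, 1.72, 5.76]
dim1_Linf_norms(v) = [7.61, 5.4, 3.91]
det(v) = 185.37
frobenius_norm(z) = 2.09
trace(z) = -1.35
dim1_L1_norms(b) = [4.87, 18.01, 8.89]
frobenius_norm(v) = 13.74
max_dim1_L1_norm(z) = 2.6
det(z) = -0.00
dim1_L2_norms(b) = [3.8, 12.33, 6.95]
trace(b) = 0.29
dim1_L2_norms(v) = [10.63, 5.83, 6.46]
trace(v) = -8.30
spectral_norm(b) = 14.53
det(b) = -0.16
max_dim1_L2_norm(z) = 1.53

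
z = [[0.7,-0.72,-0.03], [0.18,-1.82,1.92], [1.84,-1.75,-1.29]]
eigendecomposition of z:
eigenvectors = [[-0.79+0.00j,(0.16+0.13j),(0.16-0.13j)],  [(-0.45+0j),0.74+0.00j,0.74-0.00j],  [-0.42+0.00j,0.17+0.62j,(0.17-0.62j)]]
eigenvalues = [(0.27+0j), (-1.34+1.63j), (-1.34-1.63j)]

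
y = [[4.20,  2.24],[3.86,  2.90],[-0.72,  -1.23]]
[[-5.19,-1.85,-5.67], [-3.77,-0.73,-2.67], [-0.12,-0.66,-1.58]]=y @ [[-1.87, -1.06, -2.96], [1.19, 1.16, 3.02]]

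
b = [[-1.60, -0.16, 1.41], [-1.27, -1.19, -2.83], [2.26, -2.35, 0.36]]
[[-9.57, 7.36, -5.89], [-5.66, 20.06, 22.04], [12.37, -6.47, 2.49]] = b@[[5.55, -6.47, -1.22], [-0.0, -3.86, -3.14], [-0.49, -2.56, -5.92]]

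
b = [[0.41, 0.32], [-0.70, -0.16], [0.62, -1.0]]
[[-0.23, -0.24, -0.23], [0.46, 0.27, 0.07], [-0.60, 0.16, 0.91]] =b @ [[-0.7,-0.30,0.10], [0.17,-0.35,-0.85]]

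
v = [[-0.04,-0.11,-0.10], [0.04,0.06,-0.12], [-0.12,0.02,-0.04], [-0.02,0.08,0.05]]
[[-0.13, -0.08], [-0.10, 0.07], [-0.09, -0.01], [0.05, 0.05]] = v @ [[0.42, 0.28], [0.06, 0.72], [1.03, -0.12]]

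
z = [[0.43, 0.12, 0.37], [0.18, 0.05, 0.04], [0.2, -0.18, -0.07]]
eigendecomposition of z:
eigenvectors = [[-0.92,-0.50,-0.29], [-0.34,0.20,-0.8], [-0.2,0.84,0.53]]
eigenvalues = [0.55, -0.23, 0.09]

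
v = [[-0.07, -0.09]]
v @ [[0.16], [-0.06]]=[[-0.01]]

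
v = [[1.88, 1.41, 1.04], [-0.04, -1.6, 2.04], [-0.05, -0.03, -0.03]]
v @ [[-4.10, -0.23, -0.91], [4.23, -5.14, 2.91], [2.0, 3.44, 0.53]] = [[0.34, -4.10, 2.94], [-2.52, 15.25, -3.54], [0.02, 0.06, -0.06]]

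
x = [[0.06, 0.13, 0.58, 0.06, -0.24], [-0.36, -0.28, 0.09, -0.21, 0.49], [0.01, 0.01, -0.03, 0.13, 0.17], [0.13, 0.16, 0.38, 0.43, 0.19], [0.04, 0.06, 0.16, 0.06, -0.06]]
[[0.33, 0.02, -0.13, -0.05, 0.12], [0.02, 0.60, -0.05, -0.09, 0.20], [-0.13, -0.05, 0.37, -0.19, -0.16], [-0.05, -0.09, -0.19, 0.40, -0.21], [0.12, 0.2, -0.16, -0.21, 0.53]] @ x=[[0.01, 0.04, 0.20, -0.02, -0.11], [-0.22, -0.17, 0.06, -0.16, 0.25], [-0.02, -0.04, -0.19, -0.04, 0.04], [0.07, 0.07, 0.09, 0.15, 0.02], [-0.07, -0.04, 0.1, -0.11, -0.03]]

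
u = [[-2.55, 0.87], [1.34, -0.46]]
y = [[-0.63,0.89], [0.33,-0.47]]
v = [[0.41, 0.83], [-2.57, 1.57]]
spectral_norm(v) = 3.01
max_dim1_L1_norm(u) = 3.42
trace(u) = -3.01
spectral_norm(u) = 3.04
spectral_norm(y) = 1.23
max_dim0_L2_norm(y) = 1.01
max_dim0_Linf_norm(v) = 2.57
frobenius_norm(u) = 3.04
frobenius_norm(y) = 1.23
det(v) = 2.78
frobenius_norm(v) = 3.15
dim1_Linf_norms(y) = [0.89, 0.47]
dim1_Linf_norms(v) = [0.83, 2.57]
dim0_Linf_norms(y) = [0.63, 0.89]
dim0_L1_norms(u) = [3.89, 1.33]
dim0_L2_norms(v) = [2.6, 1.78]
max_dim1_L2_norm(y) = 1.09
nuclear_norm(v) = 3.93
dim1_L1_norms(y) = [1.52, 0.8]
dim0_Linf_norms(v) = [2.57, 1.57]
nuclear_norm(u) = 3.05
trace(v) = 1.98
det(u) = 0.01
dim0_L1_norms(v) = [2.98, 2.4]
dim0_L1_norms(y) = [0.96, 1.36]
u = y @ v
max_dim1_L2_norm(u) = 2.69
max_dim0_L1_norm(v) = 2.98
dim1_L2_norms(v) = [0.93, 3.01]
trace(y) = -1.10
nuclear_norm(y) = 1.23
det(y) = 0.00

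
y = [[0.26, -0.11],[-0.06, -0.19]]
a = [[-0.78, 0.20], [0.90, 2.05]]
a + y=[[-0.52,0.09], [0.84,1.86]]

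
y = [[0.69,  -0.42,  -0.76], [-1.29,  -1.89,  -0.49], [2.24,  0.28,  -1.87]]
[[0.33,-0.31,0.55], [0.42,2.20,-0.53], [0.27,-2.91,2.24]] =y@[[0.42, 0.23, -0.18],[-0.58, -1.73, 0.74],[0.27, 1.57, -1.30]]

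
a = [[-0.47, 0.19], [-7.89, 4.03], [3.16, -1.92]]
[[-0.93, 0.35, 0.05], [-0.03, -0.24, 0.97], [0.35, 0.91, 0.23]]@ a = [[-2.17, 1.14], [4.97, -2.84], [-6.62, 3.29]]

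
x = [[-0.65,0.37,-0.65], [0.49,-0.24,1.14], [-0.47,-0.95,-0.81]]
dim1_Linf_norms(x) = [0.65, 1.14, 0.95]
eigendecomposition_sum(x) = [[(-1.23-0j), (-0.83-0j), -0.82+0.00j],[(0.55+0j), 0.37+0.00j, 0.36-0.00j],[(0.34+0j), 0.23+0.00j, (0.23-0j)]] + [[(0.29-0.31j), (0.6-0.28j), 0.09-0.66j], [-0.03+0.46j, -0.30+0.65j, 0.39+0.61j], [-0.40-0.00j, (-0.59-0.24j), -0.52+0.37j]] + [[(0.29+0.31j), (0.6+0.28j), (0.09+0.66j)], [(-0.03-0.46j), (-0.3-0.65j), 0.39-0.61j], [(-0.4+0j), -0.59+0.24j, (-0.52-0.37j)]]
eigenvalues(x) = [(-0.63+0j), (-0.53+0.72j), (-0.53-0.72j)]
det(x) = -0.51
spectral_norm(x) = 1.79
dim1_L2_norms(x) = [0.99, 1.26, 1.33]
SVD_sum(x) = [[-0.42, -0.1, -0.72],[0.60, 0.15, 1.02],[-0.53, -0.13, -0.9]] + [[-0.05, 0.48, -0.04], [0.04, -0.38, 0.03], [0.09, -0.82, 0.07]] + [[-0.17,-0.01,0.10], [-0.15,-0.01,0.09], [-0.03,-0.0,0.02]]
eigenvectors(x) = [[0.89+0.00j, -0.43-0.36j, (-0.43+0.36j)],[(-0.39+0j), (0.62+0j), (0.62-0j)],[-0.24+0.00j, 0.03+0.54j, (0.03-0.54j)]]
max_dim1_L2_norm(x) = 1.33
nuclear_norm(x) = 3.10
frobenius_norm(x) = 2.09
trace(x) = -1.70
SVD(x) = [[0.47, -0.47, -0.75], [-0.66, 0.37, -0.65], [0.58, 0.80, -0.14]] @ diag([1.793692014891536, 1.032874887114895, 0.2730172582122536]) @ [[-0.5, -0.12, -0.85],[0.11, -0.99, 0.08],[0.86, 0.05, -0.51]]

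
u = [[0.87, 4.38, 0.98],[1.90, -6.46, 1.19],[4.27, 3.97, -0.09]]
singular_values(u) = [8.84, 4.67, 1.3]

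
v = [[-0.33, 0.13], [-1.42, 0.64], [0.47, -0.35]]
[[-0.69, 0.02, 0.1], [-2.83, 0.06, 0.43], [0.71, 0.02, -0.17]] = v @ [[2.72, -0.19, -0.22],[1.62, -0.32, 0.18]]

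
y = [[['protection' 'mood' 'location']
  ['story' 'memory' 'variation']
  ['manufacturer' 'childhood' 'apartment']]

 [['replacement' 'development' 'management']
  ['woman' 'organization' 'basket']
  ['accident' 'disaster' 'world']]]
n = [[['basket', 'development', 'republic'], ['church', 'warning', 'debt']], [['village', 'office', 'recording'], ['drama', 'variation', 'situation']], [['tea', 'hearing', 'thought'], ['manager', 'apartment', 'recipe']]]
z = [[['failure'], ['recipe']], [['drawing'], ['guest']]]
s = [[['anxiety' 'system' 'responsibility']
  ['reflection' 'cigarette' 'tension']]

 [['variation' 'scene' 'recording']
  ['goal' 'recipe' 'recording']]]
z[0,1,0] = 'recipe'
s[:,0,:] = [['anxiety', 'system', 'responsibility'], ['variation', 'scene', 'recording']]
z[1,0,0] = 'drawing'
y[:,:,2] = [['location', 'variation', 'apartment'], ['management', 'basket', 'world']]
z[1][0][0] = 'drawing'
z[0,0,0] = 'failure'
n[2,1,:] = ['manager', 'apartment', 'recipe']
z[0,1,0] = 'recipe'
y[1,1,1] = 'organization'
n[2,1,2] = 'recipe'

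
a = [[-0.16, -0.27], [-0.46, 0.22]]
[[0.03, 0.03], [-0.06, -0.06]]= a@[[0.06, 0.06], [-0.16, -0.14]]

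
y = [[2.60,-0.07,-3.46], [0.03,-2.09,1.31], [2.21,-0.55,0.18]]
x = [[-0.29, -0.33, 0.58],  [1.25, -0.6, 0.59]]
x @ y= [[0.52, 0.39, 0.68], [4.54, 0.84, -5.0]]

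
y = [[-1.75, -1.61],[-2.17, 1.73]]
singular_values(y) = [2.85, 2.29]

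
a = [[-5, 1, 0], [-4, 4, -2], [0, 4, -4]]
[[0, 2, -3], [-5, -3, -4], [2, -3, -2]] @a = [[-8, -4, 8], [37, -33, 22], [2, -18, 14]]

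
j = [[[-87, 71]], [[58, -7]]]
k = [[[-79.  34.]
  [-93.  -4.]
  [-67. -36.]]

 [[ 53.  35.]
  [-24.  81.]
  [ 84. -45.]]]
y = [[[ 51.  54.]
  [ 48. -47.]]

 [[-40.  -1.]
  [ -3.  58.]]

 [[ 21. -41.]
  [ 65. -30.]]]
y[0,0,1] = 54.0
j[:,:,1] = [[71], [-7]]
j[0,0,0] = -87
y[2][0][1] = -41.0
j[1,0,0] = 58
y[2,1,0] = 65.0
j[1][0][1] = -7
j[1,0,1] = -7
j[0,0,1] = 71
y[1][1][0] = -3.0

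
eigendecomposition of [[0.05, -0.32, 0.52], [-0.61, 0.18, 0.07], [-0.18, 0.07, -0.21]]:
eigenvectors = [[0.42+0.00j,(-0.54+0.16j),(-0.54-0.16j)],[(-0.89+0j),(-0.76+0j),(-0.76-0j)],[(-0.2+0j),(-0.22-0.25j),-0.22+0.25j]]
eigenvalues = [(0.48+0j), (-0.23+0.16j), (-0.23-0.16j)]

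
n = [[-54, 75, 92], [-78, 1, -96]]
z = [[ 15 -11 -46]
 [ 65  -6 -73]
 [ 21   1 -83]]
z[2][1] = 1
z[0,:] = [15, -11, -46]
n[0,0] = -54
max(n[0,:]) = 92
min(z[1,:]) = -73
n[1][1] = 1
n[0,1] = 75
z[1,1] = -6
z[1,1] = -6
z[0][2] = -46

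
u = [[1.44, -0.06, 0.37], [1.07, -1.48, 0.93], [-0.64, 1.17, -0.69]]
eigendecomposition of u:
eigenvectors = [[-0.08, -0.94, -0.21], [-0.78, -0.32, 0.41], [0.61, 0.11, 0.89]]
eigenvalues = [-2.1, 1.38, -0.0]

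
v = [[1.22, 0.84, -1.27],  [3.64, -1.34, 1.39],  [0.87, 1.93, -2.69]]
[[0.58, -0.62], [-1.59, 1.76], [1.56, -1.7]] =v @ [[-0.16, 0.18], [0.39, -0.43], [-0.35, 0.38]]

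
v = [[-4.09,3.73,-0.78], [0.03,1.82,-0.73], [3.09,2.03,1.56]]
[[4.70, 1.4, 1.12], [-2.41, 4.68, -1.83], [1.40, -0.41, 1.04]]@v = [[-15.72, 22.35, -2.94], [4.34, -4.19, -4.39], [-2.52, 6.59, 0.83]]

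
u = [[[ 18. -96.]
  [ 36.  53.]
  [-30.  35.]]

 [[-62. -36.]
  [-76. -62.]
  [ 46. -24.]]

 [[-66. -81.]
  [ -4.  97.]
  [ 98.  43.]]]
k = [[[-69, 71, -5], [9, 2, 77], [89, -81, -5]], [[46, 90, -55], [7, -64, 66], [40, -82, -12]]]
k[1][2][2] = -12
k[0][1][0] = 9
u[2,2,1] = 43.0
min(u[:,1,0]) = -76.0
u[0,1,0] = 36.0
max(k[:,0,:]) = 90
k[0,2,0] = 89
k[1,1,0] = 7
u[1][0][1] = -36.0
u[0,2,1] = 35.0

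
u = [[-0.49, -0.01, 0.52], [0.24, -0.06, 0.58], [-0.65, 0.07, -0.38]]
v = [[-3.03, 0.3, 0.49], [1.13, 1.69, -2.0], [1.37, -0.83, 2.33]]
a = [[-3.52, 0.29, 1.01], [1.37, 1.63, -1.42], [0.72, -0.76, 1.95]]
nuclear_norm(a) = 7.75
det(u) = 0.00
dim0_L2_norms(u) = [0.85, 0.09, 0.87]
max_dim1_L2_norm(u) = 0.76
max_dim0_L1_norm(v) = 5.53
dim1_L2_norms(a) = [3.67, 2.56, 2.21]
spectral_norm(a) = 4.10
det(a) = -10.70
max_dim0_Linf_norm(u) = 0.65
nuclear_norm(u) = 1.71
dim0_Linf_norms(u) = [0.65, 0.07, 0.58]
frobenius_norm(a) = 4.99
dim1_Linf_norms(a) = [3.52, 1.63, 1.95]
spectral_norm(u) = 0.94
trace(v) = 0.99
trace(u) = -0.93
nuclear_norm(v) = 7.88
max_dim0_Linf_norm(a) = 3.52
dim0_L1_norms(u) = [1.38, 0.14, 1.48]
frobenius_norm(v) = 5.06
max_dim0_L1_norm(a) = 5.61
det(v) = -10.11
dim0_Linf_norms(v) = [3.03, 1.69, 2.33]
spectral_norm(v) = 3.60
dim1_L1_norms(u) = [1.02, 0.88, 1.1]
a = u + v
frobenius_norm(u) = 1.22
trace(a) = 0.06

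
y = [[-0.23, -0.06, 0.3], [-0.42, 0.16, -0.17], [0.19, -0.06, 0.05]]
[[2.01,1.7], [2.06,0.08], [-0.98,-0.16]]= y @ [[-4.45, -2.52],[5.91, -2.72],[4.46, 3.18]]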